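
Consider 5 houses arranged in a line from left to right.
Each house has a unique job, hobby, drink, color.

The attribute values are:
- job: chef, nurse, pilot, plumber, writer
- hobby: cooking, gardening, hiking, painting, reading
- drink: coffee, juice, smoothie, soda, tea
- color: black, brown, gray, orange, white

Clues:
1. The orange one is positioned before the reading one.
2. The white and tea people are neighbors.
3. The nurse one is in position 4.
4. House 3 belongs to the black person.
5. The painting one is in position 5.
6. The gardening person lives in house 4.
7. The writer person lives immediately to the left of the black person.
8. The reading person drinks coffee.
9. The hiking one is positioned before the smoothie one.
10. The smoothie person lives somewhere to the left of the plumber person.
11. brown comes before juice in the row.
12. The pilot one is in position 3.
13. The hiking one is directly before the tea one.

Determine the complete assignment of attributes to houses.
Solution:

House | Job | Hobby | Drink | Color
-----------------------------------
  1   | chef | hiking | soda | white
  2   | writer | cooking | tea | orange
  3   | pilot | reading | coffee | black
  4   | nurse | gardening | smoothie | brown
  5   | plumber | painting | juice | gray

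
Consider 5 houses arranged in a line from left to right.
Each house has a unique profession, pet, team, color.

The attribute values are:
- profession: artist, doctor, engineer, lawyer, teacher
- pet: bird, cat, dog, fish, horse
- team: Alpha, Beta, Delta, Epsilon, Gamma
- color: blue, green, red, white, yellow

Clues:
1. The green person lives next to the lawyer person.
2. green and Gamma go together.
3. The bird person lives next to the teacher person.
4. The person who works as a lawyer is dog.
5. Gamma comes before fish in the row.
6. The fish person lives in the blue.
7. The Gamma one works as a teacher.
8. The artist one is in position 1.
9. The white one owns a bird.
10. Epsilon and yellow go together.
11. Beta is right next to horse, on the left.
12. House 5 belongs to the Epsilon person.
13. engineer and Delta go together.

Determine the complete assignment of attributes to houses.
Solution:

House | Profession | Pet | Team | Color
---------------------------------------
  1   | artist | bird | Beta | white
  2   | teacher | horse | Gamma | green
  3   | lawyer | dog | Alpha | red
  4   | engineer | fish | Delta | blue
  5   | doctor | cat | Epsilon | yellow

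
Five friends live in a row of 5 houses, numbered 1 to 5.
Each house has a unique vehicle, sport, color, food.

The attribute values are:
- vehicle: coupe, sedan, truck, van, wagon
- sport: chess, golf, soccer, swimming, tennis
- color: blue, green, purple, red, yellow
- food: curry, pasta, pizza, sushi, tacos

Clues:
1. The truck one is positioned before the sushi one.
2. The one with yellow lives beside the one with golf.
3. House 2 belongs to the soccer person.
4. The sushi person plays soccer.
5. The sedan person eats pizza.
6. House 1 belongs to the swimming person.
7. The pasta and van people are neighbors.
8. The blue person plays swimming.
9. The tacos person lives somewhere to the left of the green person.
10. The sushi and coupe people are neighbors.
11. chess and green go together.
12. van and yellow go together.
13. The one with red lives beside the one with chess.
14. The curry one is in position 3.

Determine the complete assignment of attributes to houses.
Solution:

House | Vehicle | Sport | Color | Food
--------------------------------------
  1   | truck | swimming | blue | pasta
  2   | van | soccer | yellow | sushi
  3   | coupe | golf | purple | curry
  4   | wagon | tennis | red | tacos
  5   | sedan | chess | green | pizza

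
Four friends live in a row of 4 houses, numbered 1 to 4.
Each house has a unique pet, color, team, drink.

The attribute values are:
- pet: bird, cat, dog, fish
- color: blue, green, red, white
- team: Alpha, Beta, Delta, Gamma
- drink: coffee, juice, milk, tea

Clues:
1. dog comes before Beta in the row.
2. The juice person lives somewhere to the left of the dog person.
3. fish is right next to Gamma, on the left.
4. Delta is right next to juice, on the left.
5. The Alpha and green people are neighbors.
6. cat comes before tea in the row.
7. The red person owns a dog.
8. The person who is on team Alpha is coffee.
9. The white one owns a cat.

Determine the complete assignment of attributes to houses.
Solution:

House | Pet | Color | Team | Drink
----------------------------------
  1   | fish | blue | Delta | milk
  2   | cat | white | Gamma | juice
  3   | dog | red | Alpha | coffee
  4   | bird | green | Beta | tea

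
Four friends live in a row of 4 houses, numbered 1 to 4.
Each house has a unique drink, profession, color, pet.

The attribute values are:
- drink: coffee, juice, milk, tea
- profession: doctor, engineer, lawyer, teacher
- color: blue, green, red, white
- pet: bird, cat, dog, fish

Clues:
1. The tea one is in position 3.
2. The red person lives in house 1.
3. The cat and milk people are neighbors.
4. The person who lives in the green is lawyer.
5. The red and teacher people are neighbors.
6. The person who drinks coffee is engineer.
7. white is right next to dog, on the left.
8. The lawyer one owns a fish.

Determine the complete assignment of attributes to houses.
Solution:

House | Drink | Profession | Color | Pet
----------------------------------------
  1   | coffee | engineer | red | cat
  2   | milk | teacher | white | bird
  3   | tea | doctor | blue | dog
  4   | juice | lawyer | green | fish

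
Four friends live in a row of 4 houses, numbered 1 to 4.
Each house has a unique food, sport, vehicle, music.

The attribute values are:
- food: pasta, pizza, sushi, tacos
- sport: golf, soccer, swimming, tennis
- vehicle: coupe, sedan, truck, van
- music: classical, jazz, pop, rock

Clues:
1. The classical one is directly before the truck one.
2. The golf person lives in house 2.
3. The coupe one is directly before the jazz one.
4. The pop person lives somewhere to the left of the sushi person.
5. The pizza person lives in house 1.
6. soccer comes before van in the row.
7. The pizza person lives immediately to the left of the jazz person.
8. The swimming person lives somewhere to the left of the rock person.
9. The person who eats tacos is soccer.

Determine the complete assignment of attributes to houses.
Solution:

House | Food | Sport | Vehicle | Music
--------------------------------------
  1   | pizza | swimming | coupe | classical
  2   | pasta | golf | truck | jazz
  3   | tacos | soccer | sedan | pop
  4   | sushi | tennis | van | rock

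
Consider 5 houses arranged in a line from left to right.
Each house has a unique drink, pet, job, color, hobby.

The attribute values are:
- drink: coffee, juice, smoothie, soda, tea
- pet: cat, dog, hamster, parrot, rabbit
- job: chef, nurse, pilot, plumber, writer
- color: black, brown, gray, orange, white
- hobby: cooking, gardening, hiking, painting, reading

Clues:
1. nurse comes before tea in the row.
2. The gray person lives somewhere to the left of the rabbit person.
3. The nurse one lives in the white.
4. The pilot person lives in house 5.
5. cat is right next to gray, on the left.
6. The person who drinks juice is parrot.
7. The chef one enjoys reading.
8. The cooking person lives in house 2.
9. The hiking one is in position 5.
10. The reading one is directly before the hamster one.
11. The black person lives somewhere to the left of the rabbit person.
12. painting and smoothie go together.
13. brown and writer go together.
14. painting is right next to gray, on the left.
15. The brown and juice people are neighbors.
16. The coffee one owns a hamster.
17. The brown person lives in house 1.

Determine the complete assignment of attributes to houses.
Solution:

House | Drink | Pet | Job | Color | Hobby
-----------------------------------------
  1   | smoothie | cat | writer | brown | painting
  2   | juice | parrot | plumber | gray | cooking
  3   | soda | dog | chef | black | reading
  4   | coffee | hamster | nurse | white | gardening
  5   | tea | rabbit | pilot | orange | hiking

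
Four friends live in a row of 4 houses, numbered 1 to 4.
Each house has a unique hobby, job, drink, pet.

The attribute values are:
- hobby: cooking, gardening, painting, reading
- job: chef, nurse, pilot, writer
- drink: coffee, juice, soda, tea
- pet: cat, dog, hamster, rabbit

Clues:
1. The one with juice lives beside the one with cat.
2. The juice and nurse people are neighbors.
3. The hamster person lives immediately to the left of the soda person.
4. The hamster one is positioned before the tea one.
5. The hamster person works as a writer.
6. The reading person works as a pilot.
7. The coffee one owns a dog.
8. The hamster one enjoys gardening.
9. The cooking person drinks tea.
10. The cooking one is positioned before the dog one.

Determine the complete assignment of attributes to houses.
Solution:

House | Hobby | Job | Drink | Pet
---------------------------------
  1   | gardening | writer | juice | hamster
  2   | painting | nurse | soda | cat
  3   | cooking | chef | tea | rabbit
  4   | reading | pilot | coffee | dog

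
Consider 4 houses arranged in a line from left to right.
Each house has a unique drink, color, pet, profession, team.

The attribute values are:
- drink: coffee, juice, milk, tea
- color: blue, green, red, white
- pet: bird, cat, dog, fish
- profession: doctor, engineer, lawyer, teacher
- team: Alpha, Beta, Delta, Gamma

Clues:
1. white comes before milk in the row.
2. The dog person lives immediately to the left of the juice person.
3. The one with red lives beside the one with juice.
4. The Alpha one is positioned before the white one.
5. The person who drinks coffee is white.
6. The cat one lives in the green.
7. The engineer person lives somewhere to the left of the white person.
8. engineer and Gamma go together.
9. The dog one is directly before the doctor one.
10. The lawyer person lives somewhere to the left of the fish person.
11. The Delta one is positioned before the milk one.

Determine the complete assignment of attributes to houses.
Solution:

House | Drink | Color | Pet | Profession | Team
-----------------------------------------------
  1   | tea | red | dog | engineer | Gamma
  2   | juice | green | cat | doctor | Alpha
  3   | coffee | white | bird | lawyer | Delta
  4   | milk | blue | fish | teacher | Beta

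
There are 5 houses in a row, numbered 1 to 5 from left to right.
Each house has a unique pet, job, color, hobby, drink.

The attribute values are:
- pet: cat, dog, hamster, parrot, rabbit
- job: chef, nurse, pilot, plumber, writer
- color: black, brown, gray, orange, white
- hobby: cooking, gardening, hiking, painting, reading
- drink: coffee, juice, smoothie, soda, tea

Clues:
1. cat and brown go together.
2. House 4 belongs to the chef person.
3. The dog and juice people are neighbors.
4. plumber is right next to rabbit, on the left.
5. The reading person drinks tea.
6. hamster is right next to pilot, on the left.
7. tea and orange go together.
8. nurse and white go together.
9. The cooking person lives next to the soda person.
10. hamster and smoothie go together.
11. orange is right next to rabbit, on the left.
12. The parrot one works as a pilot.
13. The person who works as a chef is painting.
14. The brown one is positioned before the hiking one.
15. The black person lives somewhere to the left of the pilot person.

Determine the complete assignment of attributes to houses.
Solution:

House | Pet | Job | Color | Hobby | Drink
-----------------------------------------
  1   | dog | plumber | orange | reading | tea
  2   | rabbit | nurse | white | cooking | juice
  3   | cat | writer | brown | gardening | soda
  4   | hamster | chef | black | painting | smoothie
  5   | parrot | pilot | gray | hiking | coffee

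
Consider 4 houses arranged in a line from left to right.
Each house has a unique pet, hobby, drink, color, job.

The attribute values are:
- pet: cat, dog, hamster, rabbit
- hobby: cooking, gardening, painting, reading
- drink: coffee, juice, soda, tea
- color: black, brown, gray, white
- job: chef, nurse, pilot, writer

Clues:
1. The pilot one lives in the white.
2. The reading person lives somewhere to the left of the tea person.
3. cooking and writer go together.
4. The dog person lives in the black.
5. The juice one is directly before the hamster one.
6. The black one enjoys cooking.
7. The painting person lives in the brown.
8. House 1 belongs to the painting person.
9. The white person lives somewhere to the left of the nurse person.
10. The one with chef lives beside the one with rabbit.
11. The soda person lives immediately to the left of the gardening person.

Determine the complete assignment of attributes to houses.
Solution:

House | Pet | Hobby | Drink | Color | Job
-----------------------------------------
  1   | cat | painting | soda | brown | chef
  2   | rabbit | gardening | juice | white | pilot
  3   | hamster | reading | coffee | gray | nurse
  4   | dog | cooking | tea | black | writer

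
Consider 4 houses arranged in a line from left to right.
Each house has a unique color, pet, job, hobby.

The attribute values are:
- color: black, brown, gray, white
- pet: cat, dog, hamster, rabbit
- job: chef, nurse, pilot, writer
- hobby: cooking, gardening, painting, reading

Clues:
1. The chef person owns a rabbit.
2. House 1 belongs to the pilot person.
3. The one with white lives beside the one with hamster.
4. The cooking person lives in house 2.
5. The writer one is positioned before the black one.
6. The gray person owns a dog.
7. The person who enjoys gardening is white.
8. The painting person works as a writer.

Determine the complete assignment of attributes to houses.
Solution:

House | Color | Pet | Job | Hobby
---------------------------------
  1   | white | cat | pilot | gardening
  2   | brown | hamster | nurse | cooking
  3   | gray | dog | writer | painting
  4   | black | rabbit | chef | reading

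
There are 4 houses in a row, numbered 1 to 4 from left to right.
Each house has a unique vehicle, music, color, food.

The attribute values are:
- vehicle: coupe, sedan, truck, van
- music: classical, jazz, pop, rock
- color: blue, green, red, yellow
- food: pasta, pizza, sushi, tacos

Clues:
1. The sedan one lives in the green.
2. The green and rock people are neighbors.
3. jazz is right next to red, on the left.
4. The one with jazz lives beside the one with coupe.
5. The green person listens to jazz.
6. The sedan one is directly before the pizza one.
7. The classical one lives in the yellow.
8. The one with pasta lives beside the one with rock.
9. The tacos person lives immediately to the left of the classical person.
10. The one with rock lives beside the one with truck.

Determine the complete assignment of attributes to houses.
Solution:

House | Vehicle | Music | Color | Food
--------------------------------------
  1   | sedan | jazz | green | pasta
  2   | coupe | rock | red | pizza
  3   | truck | pop | blue | tacos
  4   | van | classical | yellow | sushi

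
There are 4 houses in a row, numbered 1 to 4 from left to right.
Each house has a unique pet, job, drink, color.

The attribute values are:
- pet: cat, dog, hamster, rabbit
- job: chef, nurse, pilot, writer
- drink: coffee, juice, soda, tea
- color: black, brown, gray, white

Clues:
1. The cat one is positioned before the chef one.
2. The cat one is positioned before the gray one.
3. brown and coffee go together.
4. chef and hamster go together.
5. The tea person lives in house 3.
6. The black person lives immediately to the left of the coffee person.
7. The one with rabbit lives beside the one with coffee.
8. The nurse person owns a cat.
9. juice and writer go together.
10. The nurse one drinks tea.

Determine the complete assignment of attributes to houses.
Solution:

House | Pet | Job | Drink | Color
---------------------------------
  1   | rabbit | writer | juice | black
  2   | dog | pilot | coffee | brown
  3   | cat | nurse | tea | white
  4   | hamster | chef | soda | gray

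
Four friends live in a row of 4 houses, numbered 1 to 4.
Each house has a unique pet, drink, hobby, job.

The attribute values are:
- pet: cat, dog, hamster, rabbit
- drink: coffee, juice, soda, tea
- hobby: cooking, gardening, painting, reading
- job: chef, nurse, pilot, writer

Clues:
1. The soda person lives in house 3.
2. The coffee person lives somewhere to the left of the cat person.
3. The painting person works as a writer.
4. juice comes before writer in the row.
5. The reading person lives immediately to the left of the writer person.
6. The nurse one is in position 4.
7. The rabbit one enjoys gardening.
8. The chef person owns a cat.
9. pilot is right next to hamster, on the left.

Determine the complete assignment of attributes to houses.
Solution:

House | Pet | Drink | Hobby | Job
---------------------------------
  1   | dog | juice | reading | pilot
  2   | hamster | coffee | painting | writer
  3   | cat | soda | cooking | chef
  4   | rabbit | tea | gardening | nurse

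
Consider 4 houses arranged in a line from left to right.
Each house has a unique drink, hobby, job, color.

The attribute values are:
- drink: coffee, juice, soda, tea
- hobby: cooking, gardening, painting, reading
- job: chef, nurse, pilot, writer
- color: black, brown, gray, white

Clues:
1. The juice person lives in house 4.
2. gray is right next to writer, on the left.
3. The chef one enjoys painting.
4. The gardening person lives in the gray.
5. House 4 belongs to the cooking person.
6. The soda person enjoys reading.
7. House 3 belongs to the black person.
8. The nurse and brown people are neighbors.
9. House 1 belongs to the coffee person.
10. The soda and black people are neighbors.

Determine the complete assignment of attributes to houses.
Solution:

House | Drink | Hobby | Job | Color
-----------------------------------
  1   | coffee | gardening | nurse | gray
  2   | soda | reading | writer | brown
  3   | tea | painting | chef | black
  4   | juice | cooking | pilot | white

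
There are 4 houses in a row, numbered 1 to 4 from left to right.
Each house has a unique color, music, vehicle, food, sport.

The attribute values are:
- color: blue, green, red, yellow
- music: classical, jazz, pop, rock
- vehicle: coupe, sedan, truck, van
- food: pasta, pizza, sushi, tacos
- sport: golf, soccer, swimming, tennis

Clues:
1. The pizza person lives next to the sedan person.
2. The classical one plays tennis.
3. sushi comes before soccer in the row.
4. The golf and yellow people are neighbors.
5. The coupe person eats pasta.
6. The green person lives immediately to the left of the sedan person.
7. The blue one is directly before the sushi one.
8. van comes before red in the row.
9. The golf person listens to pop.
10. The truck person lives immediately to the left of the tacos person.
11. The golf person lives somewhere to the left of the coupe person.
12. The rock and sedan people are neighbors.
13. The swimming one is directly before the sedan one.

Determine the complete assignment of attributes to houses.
Solution:

House | Color | Music | Vehicle | Food | Sport
----------------------------------------------
  1   | green | rock | truck | pizza | swimming
  2   | blue | pop | sedan | tacos | golf
  3   | yellow | classical | van | sushi | tennis
  4   | red | jazz | coupe | pasta | soccer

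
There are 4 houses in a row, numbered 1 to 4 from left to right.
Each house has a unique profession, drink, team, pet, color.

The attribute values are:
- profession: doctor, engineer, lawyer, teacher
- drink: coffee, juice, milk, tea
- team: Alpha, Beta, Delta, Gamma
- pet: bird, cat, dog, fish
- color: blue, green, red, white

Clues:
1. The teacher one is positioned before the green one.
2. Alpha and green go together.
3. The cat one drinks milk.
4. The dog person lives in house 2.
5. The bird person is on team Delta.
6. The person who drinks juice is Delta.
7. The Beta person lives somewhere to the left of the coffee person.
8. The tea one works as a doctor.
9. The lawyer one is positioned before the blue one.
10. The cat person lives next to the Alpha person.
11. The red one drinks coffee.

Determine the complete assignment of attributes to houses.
Solution:

House | Profession | Drink | Team | Pet | Color
-----------------------------------------------
  1   | teacher | milk | Beta | cat | white
  2   | doctor | tea | Alpha | dog | green
  3   | lawyer | coffee | Gamma | fish | red
  4   | engineer | juice | Delta | bird | blue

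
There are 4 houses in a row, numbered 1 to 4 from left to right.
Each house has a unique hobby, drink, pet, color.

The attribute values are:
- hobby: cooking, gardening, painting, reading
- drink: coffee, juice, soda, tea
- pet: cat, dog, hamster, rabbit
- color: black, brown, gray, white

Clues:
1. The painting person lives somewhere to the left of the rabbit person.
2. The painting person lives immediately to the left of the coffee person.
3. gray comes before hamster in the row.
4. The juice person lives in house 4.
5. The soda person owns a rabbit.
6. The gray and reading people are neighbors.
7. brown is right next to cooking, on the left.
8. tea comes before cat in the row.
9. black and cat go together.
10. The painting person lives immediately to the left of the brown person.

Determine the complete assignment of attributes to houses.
Solution:

House | Hobby | Drink | Pet | Color
-----------------------------------
  1   | painting | tea | dog | gray
  2   | reading | coffee | hamster | brown
  3   | cooking | soda | rabbit | white
  4   | gardening | juice | cat | black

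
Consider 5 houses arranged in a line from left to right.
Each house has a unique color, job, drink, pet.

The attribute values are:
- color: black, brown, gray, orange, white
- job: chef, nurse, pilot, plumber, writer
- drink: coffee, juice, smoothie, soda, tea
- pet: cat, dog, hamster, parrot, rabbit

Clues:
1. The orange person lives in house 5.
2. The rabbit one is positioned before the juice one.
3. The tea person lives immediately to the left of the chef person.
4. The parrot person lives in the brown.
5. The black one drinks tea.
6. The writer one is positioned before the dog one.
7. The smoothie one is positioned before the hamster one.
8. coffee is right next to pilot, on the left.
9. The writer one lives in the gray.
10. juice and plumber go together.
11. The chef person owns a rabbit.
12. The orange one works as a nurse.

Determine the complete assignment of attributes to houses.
Solution:

House | Color | Job | Drink | Pet
---------------------------------
  1   | gray | writer | coffee | cat
  2   | black | pilot | tea | dog
  3   | white | chef | smoothie | rabbit
  4   | brown | plumber | juice | parrot
  5   | orange | nurse | soda | hamster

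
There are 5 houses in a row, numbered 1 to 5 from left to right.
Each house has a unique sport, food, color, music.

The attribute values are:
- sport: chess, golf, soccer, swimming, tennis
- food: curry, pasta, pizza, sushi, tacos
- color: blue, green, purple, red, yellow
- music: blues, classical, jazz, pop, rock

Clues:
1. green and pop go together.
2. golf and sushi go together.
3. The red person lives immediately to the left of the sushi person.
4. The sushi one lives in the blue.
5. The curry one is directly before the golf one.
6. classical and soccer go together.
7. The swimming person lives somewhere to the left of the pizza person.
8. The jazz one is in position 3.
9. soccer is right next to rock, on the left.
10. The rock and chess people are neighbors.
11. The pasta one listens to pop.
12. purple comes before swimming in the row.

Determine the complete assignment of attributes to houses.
Solution:

House | Sport | Food | Color | Music
------------------------------------
  1   | soccer | curry | red | classical
  2   | golf | sushi | blue | rock
  3   | chess | tacos | purple | jazz
  4   | swimming | pasta | green | pop
  5   | tennis | pizza | yellow | blues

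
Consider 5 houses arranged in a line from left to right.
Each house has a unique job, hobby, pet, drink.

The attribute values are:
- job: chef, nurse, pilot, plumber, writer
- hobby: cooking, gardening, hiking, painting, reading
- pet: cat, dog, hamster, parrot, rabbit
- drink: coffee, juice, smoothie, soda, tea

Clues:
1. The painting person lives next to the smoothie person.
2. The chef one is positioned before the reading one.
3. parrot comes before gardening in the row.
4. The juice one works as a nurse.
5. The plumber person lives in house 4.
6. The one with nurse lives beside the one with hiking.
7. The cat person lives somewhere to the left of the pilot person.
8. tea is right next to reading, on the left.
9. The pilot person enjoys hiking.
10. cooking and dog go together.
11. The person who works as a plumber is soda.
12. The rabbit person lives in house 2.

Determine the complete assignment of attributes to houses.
Solution:

House | Job | Hobby | Pet | Drink
---------------------------------
  1   | nurse | painting | cat | juice
  2   | pilot | hiking | rabbit | smoothie
  3   | chef | cooking | dog | tea
  4   | plumber | reading | parrot | soda
  5   | writer | gardening | hamster | coffee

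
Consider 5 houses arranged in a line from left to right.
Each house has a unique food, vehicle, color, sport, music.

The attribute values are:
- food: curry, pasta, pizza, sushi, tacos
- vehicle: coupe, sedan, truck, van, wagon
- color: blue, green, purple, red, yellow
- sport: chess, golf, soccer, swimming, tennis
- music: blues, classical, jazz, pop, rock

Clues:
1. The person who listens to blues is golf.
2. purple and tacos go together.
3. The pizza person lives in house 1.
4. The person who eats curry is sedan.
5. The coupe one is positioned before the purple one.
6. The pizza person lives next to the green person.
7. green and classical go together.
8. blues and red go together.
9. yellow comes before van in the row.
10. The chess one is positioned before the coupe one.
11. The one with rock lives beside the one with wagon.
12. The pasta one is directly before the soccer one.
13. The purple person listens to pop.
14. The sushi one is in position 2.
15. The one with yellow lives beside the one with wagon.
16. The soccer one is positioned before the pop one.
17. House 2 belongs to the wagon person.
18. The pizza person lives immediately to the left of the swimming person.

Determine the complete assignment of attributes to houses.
Solution:

House | Food | Vehicle | Color | Sport | Music
----------------------------------------------
  1   | pizza | truck | yellow | chess | rock
  2   | sushi | wagon | green | swimming | classical
  3   | pasta | coupe | red | golf | blues
  4   | curry | sedan | blue | soccer | jazz
  5   | tacos | van | purple | tennis | pop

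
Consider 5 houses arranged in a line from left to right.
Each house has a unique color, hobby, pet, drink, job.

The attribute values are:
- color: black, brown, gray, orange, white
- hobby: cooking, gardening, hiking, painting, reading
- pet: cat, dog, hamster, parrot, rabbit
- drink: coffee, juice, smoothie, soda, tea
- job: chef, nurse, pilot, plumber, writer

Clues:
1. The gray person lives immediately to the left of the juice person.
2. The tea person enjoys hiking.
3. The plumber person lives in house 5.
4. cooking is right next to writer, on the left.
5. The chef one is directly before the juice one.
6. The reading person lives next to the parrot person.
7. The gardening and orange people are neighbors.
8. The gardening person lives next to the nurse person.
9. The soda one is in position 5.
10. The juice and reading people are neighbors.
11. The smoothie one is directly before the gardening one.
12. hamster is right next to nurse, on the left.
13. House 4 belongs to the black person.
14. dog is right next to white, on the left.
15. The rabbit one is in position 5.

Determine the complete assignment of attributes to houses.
Solution:

House | Color | Hobby | Pet | Drink | Job
-----------------------------------------
  1   | gray | cooking | dog | smoothie | chef
  2   | white | gardening | hamster | juice | writer
  3   | orange | reading | cat | coffee | nurse
  4   | black | hiking | parrot | tea | pilot
  5   | brown | painting | rabbit | soda | plumber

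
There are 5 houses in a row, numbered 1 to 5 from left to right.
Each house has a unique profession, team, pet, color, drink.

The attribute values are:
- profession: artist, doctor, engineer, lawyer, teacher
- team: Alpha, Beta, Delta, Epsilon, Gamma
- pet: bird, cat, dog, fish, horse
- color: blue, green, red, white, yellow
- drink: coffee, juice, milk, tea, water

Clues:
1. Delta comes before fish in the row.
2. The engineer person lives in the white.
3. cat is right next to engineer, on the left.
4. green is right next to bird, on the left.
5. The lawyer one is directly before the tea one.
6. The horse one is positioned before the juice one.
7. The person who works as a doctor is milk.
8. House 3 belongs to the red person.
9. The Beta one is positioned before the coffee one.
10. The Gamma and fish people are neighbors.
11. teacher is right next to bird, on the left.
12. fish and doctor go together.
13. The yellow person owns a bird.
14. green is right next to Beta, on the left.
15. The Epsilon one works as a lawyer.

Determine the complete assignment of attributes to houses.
Solution:

House | Profession | Team | Pet | Color | Drink
-----------------------------------------------
  1   | teacher | Delta | horse | green | water
  2   | artist | Beta | bird | yellow | juice
  3   | lawyer | Epsilon | cat | red | coffee
  4   | engineer | Gamma | dog | white | tea
  5   | doctor | Alpha | fish | blue | milk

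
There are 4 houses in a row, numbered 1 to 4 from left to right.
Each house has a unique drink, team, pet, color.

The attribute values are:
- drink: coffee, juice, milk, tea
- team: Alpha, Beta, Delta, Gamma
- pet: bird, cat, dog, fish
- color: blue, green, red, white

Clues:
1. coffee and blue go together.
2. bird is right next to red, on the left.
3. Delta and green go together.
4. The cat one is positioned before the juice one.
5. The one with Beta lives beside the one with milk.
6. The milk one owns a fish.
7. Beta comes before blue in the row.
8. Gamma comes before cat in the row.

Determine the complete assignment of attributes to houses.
Solution:

House | Drink | Team | Pet | Color
----------------------------------
  1   | tea | Beta | bird | white
  2   | milk | Gamma | fish | red
  3   | coffee | Alpha | cat | blue
  4   | juice | Delta | dog | green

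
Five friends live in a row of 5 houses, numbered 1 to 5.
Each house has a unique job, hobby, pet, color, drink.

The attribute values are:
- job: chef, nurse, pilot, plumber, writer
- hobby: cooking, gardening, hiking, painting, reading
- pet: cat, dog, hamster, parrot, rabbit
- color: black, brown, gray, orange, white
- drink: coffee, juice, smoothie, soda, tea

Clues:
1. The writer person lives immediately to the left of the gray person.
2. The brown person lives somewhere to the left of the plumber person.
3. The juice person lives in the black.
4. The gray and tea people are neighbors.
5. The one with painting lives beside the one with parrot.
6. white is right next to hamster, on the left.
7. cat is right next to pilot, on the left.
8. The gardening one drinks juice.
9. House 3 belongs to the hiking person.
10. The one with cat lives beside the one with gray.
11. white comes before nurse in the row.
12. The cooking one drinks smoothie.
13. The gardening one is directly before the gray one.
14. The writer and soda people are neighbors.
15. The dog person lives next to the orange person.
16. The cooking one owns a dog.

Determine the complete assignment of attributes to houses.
Solution:

House | Job | Hobby | Pet | Color | Drink
-----------------------------------------
  1   | writer | gardening | cat | black | juice
  2   | pilot | painting | rabbit | gray | soda
  3   | chef | hiking | parrot | brown | tea
  4   | plumber | cooking | dog | white | smoothie
  5   | nurse | reading | hamster | orange | coffee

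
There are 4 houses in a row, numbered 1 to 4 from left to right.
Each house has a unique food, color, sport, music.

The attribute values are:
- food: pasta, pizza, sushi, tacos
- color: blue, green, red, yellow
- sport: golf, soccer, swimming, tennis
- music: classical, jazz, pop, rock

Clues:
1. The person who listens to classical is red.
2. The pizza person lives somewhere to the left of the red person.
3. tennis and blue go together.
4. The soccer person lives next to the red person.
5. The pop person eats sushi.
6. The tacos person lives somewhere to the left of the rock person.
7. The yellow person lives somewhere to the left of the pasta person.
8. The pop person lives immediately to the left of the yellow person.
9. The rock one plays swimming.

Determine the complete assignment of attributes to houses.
Solution:

House | Food | Color | Sport | Music
------------------------------------
  1   | sushi | blue | tennis | pop
  2   | pizza | yellow | soccer | jazz
  3   | tacos | red | golf | classical
  4   | pasta | green | swimming | rock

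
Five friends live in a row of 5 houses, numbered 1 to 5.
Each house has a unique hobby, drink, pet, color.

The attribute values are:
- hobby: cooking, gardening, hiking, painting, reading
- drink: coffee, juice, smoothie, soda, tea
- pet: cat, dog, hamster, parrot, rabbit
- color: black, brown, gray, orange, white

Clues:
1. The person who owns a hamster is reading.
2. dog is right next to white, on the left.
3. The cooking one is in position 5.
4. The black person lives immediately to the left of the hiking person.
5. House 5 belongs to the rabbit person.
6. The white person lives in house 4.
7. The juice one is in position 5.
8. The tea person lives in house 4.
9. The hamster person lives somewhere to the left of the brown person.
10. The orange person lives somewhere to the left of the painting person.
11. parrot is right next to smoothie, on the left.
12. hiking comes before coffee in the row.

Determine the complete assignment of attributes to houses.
Solution:

House | Hobby | Drink | Pet | Color
-----------------------------------
  1   | gardening | soda | parrot | black
  2   | hiking | smoothie | cat | orange
  3   | painting | coffee | dog | gray
  4   | reading | tea | hamster | white
  5   | cooking | juice | rabbit | brown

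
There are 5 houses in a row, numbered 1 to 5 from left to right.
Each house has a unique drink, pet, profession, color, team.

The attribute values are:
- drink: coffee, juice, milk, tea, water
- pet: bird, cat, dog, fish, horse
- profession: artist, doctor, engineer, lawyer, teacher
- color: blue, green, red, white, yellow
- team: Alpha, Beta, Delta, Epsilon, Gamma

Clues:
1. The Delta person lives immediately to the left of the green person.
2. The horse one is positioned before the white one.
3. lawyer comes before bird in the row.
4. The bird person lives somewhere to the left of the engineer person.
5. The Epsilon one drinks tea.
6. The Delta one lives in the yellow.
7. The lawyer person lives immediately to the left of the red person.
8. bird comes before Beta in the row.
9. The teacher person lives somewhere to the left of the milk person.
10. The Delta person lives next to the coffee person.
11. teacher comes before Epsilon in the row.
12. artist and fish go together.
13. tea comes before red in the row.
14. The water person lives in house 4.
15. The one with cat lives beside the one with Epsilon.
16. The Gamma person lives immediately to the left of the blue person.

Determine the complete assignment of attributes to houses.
Solution:

House | Drink | Pet | Profession | Color | Team
-----------------------------------------------
  1   | juice | fish | artist | yellow | Delta
  2   | coffee | cat | teacher | green | Gamma
  3   | tea | horse | lawyer | blue | Epsilon
  4   | water | bird | doctor | red | Alpha
  5   | milk | dog | engineer | white | Beta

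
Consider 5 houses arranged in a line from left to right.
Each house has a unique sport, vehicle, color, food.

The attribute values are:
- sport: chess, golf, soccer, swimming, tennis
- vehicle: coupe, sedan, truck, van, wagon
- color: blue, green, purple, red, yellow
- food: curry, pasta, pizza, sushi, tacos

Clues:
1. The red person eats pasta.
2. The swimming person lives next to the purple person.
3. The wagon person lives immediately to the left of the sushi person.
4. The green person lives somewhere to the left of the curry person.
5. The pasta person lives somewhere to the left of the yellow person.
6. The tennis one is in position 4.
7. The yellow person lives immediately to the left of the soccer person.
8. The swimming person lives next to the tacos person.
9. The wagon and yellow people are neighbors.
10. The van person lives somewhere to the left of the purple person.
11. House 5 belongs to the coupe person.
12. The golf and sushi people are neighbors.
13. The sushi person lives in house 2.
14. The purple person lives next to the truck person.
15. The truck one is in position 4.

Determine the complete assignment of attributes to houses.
Solution:

House | Sport | Vehicle | Color | Food
--------------------------------------
  1   | golf | wagon | red | pasta
  2   | swimming | van | yellow | sushi
  3   | soccer | sedan | purple | tacos
  4   | tennis | truck | green | pizza
  5   | chess | coupe | blue | curry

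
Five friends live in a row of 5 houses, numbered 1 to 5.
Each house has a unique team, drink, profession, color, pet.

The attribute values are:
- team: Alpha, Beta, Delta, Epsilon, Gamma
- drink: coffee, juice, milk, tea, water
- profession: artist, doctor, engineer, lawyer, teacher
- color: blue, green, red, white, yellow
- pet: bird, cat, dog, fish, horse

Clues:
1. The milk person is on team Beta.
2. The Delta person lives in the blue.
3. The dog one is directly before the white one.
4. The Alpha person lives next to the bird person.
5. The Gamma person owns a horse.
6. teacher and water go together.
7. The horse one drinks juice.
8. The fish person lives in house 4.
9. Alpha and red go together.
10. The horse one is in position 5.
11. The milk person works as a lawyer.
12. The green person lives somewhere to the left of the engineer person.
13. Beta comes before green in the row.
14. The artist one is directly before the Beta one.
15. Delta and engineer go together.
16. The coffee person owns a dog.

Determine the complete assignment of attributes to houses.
Solution:

House | Team | Drink | Profession | Color | Pet
-----------------------------------------------
  1   | Alpha | coffee | artist | red | dog
  2   | Beta | milk | lawyer | white | bird
  3   | Epsilon | water | teacher | green | cat
  4   | Delta | tea | engineer | blue | fish
  5   | Gamma | juice | doctor | yellow | horse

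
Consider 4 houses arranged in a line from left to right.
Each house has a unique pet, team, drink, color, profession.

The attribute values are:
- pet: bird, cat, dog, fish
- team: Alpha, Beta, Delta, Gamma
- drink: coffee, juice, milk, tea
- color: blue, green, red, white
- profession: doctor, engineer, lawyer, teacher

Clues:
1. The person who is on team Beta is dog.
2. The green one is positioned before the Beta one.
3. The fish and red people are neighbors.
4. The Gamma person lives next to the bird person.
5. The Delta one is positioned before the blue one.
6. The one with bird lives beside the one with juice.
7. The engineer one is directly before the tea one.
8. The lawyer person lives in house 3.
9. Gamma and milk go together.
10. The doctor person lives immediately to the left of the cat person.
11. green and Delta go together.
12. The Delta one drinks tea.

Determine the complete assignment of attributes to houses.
Solution:

House | Pet | Team | Drink | Color | Profession
-----------------------------------------------
  1   | fish | Alpha | coffee | white | doctor
  2   | cat | Gamma | milk | red | engineer
  3   | bird | Delta | tea | green | lawyer
  4   | dog | Beta | juice | blue | teacher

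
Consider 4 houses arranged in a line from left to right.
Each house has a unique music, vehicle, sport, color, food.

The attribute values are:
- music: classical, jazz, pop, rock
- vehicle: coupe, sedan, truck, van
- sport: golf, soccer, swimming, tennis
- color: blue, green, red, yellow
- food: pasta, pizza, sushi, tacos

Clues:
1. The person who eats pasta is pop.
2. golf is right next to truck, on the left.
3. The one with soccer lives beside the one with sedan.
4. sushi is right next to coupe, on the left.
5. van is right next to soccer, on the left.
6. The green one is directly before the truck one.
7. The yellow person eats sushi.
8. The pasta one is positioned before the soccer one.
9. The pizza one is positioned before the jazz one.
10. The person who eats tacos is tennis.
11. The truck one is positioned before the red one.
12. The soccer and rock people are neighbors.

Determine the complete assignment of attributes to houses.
Solution:

House | Music | Vehicle | Sport | Color | Food
----------------------------------------------
  1   | pop | van | golf | green | pasta
  2   | classical | truck | soccer | blue | pizza
  3   | rock | sedan | swimming | yellow | sushi
  4   | jazz | coupe | tennis | red | tacos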